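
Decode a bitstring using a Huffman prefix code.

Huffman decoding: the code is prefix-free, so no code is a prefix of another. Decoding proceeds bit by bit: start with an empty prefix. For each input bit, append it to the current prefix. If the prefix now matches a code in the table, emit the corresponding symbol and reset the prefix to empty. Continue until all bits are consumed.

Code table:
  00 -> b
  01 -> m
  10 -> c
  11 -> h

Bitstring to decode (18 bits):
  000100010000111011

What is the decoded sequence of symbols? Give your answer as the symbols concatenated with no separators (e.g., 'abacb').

Answer: bmbmbbhch

Derivation:
Bit 0: prefix='0' (no match yet)
Bit 1: prefix='00' -> emit 'b', reset
Bit 2: prefix='0' (no match yet)
Bit 3: prefix='01' -> emit 'm', reset
Bit 4: prefix='0' (no match yet)
Bit 5: prefix='00' -> emit 'b', reset
Bit 6: prefix='0' (no match yet)
Bit 7: prefix='01' -> emit 'm', reset
Bit 8: prefix='0' (no match yet)
Bit 9: prefix='00' -> emit 'b', reset
Bit 10: prefix='0' (no match yet)
Bit 11: prefix='00' -> emit 'b', reset
Bit 12: prefix='1' (no match yet)
Bit 13: prefix='11' -> emit 'h', reset
Bit 14: prefix='1' (no match yet)
Bit 15: prefix='10' -> emit 'c', reset
Bit 16: prefix='1' (no match yet)
Bit 17: prefix='11' -> emit 'h', reset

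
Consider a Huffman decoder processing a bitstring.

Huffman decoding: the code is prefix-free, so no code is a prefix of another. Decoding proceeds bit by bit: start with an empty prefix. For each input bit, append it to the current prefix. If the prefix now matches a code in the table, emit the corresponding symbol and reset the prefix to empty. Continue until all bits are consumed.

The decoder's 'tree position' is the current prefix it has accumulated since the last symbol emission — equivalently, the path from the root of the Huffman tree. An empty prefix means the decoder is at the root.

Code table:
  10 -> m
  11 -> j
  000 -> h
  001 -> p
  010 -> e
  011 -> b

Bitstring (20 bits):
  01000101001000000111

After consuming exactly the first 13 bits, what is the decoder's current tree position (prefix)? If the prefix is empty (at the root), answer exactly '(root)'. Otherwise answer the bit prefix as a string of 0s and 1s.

Answer: 0

Derivation:
Bit 0: prefix='0' (no match yet)
Bit 1: prefix='01' (no match yet)
Bit 2: prefix='010' -> emit 'e', reset
Bit 3: prefix='0' (no match yet)
Bit 4: prefix='00' (no match yet)
Bit 5: prefix='001' -> emit 'p', reset
Bit 6: prefix='0' (no match yet)
Bit 7: prefix='01' (no match yet)
Bit 8: prefix='010' -> emit 'e', reset
Bit 9: prefix='0' (no match yet)
Bit 10: prefix='01' (no match yet)
Bit 11: prefix='010' -> emit 'e', reset
Bit 12: prefix='0' (no match yet)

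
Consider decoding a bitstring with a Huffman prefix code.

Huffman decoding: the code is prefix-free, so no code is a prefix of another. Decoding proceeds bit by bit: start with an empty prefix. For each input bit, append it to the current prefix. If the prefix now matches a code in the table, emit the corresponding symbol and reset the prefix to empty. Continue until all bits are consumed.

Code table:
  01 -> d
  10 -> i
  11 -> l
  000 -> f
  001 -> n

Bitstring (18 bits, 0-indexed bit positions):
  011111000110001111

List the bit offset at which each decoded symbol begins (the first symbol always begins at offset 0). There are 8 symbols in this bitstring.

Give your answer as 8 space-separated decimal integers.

Bit 0: prefix='0' (no match yet)
Bit 1: prefix='01' -> emit 'd', reset
Bit 2: prefix='1' (no match yet)
Bit 3: prefix='11' -> emit 'l', reset
Bit 4: prefix='1' (no match yet)
Bit 5: prefix='11' -> emit 'l', reset
Bit 6: prefix='0' (no match yet)
Bit 7: prefix='00' (no match yet)
Bit 8: prefix='000' -> emit 'f', reset
Bit 9: prefix='1' (no match yet)
Bit 10: prefix='11' -> emit 'l', reset
Bit 11: prefix='0' (no match yet)
Bit 12: prefix='00' (no match yet)
Bit 13: prefix='000' -> emit 'f', reset
Bit 14: prefix='1' (no match yet)
Bit 15: prefix='11' -> emit 'l', reset
Bit 16: prefix='1' (no match yet)
Bit 17: prefix='11' -> emit 'l', reset

Answer: 0 2 4 6 9 11 14 16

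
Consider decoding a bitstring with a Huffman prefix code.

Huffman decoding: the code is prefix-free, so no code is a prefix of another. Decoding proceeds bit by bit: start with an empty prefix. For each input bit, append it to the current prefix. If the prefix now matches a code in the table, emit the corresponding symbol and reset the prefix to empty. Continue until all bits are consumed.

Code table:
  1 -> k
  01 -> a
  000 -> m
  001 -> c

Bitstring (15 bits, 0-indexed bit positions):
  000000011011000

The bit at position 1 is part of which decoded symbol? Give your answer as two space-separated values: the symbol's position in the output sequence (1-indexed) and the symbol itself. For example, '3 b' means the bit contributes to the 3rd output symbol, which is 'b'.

Bit 0: prefix='0' (no match yet)
Bit 1: prefix='00' (no match yet)
Bit 2: prefix='000' -> emit 'm', reset
Bit 3: prefix='0' (no match yet)
Bit 4: prefix='00' (no match yet)
Bit 5: prefix='000' -> emit 'm', reset

Answer: 1 m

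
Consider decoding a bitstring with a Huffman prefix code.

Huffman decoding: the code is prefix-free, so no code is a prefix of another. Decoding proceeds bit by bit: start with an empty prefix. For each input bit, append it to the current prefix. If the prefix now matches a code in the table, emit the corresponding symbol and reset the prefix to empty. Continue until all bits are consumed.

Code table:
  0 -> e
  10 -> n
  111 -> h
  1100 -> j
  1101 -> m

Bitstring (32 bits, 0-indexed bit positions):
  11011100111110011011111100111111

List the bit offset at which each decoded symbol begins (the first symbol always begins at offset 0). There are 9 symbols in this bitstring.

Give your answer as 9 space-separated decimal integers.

Bit 0: prefix='1' (no match yet)
Bit 1: prefix='11' (no match yet)
Bit 2: prefix='110' (no match yet)
Bit 3: prefix='1101' -> emit 'm', reset
Bit 4: prefix='1' (no match yet)
Bit 5: prefix='11' (no match yet)
Bit 6: prefix='110' (no match yet)
Bit 7: prefix='1100' -> emit 'j', reset
Bit 8: prefix='1' (no match yet)
Bit 9: prefix='11' (no match yet)
Bit 10: prefix='111' -> emit 'h', reset
Bit 11: prefix='1' (no match yet)
Bit 12: prefix='11' (no match yet)
Bit 13: prefix='110' (no match yet)
Bit 14: prefix='1100' -> emit 'j', reset
Bit 15: prefix='1' (no match yet)
Bit 16: prefix='11' (no match yet)
Bit 17: prefix='110' (no match yet)
Bit 18: prefix='1101' -> emit 'm', reset
Bit 19: prefix='1' (no match yet)
Bit 20: prefix='11' (no match yet)
Bit 21: prefix='111' -> emit 'h', reset
Bit 22: prefix='1' (no match yet)
Bit 23: prefix='11' (no match yet)
Bit 24: prefix='110' (no match yet)
Bit 25: prefix='1100' -> emit 'j', reset
Bit 26: prefix='1' (no match yet)
Bit 27: prefix='11' (no match yet)
Bit 28: prefix='111' -> emit 'h', reset
Bit 29: prefix='1' (no match yet)
Bit 30: prefix='11' (no match yet)
Bit 31: prefix='111' -> emit 'h', reset

Answer: 0 4 8 11 15 19 22 26 29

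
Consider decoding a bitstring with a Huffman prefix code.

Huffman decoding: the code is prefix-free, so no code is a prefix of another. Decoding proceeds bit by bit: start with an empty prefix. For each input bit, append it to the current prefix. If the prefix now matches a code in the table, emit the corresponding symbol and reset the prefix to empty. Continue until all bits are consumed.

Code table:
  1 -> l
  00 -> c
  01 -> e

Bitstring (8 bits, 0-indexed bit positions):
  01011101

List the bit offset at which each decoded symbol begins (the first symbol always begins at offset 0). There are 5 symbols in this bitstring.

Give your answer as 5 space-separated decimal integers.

Answer: 0 2 4 5 6

Derivation:
Bit 0: prefix='0' (no match yet)
Bit 1: prefix='01' -> emit 'e', reset
Bit 2: prefix='0' (no match yet)
Bit 3: prefix='01' -> emit 'e', reset
Bit 4: prefix='1' -> emit 'l', reset
Bit 5: prefix='1' -> emit 'l', reset
Bit 6: prefix='0' (no match yet)
Bit 7: prefix='01' -> emit 'e', reset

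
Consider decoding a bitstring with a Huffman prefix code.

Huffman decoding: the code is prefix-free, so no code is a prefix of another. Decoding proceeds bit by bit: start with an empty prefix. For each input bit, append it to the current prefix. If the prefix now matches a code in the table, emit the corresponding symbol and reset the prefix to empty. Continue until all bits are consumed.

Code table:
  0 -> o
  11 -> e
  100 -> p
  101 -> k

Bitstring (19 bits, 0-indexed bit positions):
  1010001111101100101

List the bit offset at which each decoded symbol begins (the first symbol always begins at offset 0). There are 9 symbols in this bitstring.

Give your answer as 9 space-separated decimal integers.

Bit 0: prefix='1' (no match yet)
Bit 1: prefix='10' (no match yet)
Bit 2: prefix='101' -> emit 'k', reset
Bit 3: prefix='0' -> emit 'o', reset
Bit 4: prefix='0' -> emit 'o', reset
Bit 5: prefix='0' -> emit 'o', reset
Bit 6: prefix='1' (no match yet)
Bit 7: prefix='11' -> emit 'e', reset
Bit 8: prefix='1' (no match yet)
Bit 9: prefix='11' -> emit 'e', reset
Bit 10: prefix='1' (no match yet)
Bit 11: prefix='10' (no match yet)
Bit 12: prefix='101' -> emit 'k', reset
Bit 13: prefix='1' (no match yet)
Bit 14: prefix='10' (no match yet)
Bit 15: prefix='100' -> emit 'p', reset
Bit 16: prefix='1' (no match yet)
Bit 17: prefix='10' (no match yet)
Bit 18: prefix='101' -> emit 'k', reset

Answer: 0 3 4 5 6 8 10 13 16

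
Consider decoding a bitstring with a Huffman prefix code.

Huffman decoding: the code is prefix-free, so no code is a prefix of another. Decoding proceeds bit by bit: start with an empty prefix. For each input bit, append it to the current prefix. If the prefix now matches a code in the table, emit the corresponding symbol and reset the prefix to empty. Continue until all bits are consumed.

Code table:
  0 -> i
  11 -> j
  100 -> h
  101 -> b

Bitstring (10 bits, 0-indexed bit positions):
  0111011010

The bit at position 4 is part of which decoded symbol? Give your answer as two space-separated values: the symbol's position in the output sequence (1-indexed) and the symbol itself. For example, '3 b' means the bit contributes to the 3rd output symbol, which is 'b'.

Answer: 3 b

Derivation:
Bit 0: prefix='0' -> emit 'i', reset
Bit 1: prefix='1' (no match yet)
Bit 2: prefix='11' -> emit 'j', reset
Bit 3: prefix='1' (no match yet)
Bit 4: prefix='10' (no match yet)
Bit 5: prefix='101' -> emit 'b', reset
Bit 6: prefix='1' (no match yet)
Bit 7: prefix='10' (no match yet)
Bit 8: prefix='101' -> emit 'b', reset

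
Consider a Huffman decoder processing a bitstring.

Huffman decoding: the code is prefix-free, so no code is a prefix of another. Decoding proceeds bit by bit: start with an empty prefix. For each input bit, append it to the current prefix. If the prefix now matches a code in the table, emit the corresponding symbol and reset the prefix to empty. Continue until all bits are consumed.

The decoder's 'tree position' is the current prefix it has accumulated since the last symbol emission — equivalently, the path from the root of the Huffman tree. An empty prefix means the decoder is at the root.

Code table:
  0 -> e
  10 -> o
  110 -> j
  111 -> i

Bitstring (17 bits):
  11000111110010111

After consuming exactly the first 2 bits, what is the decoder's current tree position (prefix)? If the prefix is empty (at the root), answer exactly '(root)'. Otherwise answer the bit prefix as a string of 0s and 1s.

Answer: 11

Derivation:
Bit 0: prefix='1' (no match yet)
Bit 1: prefix='11' (no match yet)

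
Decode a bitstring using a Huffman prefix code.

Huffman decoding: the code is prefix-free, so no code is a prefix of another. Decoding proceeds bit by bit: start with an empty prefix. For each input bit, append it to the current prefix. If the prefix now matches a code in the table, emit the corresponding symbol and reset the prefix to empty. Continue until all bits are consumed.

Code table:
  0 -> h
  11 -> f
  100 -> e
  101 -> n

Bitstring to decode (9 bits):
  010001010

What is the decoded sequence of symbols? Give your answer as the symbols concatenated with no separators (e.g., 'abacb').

Answer: hehnh

Derivation:
Bit 0: prefix='0' -> emit 'h', reset
Bit 1: prefix='1' (no match yet)
Bit 2: prefix='10' (no match yet)
Bit 3: prefix='100' -> emit 'e', reset
Bit 4: prefix='0' -> emit 'h', reset
Bit 5: prefix='1' (no match yet)
Bit 6: prefix='10' (no match yet)
Bit 7: prefix='101' -> emit 'n', reset
Bit 8: prefix='0' -> emit 'h', reset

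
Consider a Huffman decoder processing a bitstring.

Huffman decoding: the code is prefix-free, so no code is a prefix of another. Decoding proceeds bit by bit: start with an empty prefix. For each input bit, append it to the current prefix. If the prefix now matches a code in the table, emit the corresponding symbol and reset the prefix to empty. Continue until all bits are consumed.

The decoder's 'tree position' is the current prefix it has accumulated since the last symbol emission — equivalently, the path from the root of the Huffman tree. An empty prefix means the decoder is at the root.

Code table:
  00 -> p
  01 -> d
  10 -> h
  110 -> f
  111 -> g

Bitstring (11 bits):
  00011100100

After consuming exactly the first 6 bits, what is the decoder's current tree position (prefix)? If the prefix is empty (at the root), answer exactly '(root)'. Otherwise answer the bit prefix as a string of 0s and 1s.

Bit 0: prefix='0' (no match yet)
Bit 1: prefix='00' -> emit 'p', reset
Bit 2: prefix='0' (no match yet)
Bit 3: prefix='01' -> emit 'd', reset
Bit 4: prefix='1' (no match yet)
Bit 5: prefix='11' (no match yet)

Answer: 11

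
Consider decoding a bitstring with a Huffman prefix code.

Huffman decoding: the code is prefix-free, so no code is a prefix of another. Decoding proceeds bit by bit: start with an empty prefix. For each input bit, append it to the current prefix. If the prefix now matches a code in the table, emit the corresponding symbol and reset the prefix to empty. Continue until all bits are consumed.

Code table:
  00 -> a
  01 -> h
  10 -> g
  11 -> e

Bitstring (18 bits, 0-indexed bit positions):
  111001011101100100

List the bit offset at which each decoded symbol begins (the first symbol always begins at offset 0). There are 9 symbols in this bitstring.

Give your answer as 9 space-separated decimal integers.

Bit 0: prefix='1' (no match yet)
Bit 1: prefix='11' -> emit 'e', reset
Bit 2: prefix='1' (no match yet)
Bit 3: prefix='10' -> emit 'g', reset
Bit 4: prefix='0' (no match yet)
Bit 5: prefix='01' -> emit 'h', reset
Bit 6: prefix='0' (no match yet)
Bit 7: prefix='01' -> emit 'h', reset
Bit 8: prefix='1' (no match yet)
Bit 9: prefix='11' -> emit 'e', reset
Bit 10: prefix='0' (no match yet)
Bit 11: prefix='01' -> emit 'h', reset
Bit 12: prefix='1' (no match yet)
Bit 13: prefix='10' -> emit 'g', reset
Bit 14: prefix='0' (no match yet)
Bit 15: prefix='01' -> emit 'h', reset
Bit 16: prefix='0' (no match yet)
Bit 17: prefix='00' -> emit 'a', reset

Answer: 0 2 4 6 8 10 12 14 16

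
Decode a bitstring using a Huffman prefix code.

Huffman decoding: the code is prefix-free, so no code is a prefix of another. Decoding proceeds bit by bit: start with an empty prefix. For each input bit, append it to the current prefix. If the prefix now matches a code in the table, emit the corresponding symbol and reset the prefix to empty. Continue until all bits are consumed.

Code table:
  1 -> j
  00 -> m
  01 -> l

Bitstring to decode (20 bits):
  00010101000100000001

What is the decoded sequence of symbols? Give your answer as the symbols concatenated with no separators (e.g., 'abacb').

Answer: mlllmlmmml

Derivation:
Bit 0: prefix='0' (no match yet)
Bit 1: prefix='00' -> emit 'm', reset
Bit 2: prefix='0' (no match yet)
Bit 3: prefix='01' -> emit 'l', reset
Bit 4: prefix='0' (no match yet)
Bit 5: prefix='01' -> emit 'l', reset
Bit 6: prefix='0' (no match yet)
Bit 7: prefix='01' -> emit 'l', reset
Bit 8: prefix='0' (no match yet)
Bit 9: prefix='00' -> emit 'm', reset
Bit 10: prefix='0' (no match yet)
Bit 11: prefix='01' -> emit 'l', reset
Bit 12: prefix='0' (no match yet)
Bit 13: prefix='00' -> emit 'm', reset
Bit 14: prefix='0' (no match yet)
Bit 15: prefix='00' -> emit 'm', reset
Bit 16: prefix='0' (no match yet)
Bit 17: prefix='00' -> emit 'm', reset
Bit 18: prefix='0' (no match yet)
Bit 19: prefix='01' -> emit 'l', reset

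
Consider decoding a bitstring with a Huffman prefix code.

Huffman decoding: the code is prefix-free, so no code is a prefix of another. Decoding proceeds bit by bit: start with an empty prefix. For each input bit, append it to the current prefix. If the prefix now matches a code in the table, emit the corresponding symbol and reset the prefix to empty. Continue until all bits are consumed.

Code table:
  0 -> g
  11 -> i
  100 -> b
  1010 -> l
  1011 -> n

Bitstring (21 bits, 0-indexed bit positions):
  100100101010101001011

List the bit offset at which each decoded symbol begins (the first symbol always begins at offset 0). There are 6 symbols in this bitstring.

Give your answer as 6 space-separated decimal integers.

Bit 0: prefix='1' (no match yet)
Bit 1: prefix='10' (no match yet)
Bit 2: prefix='100' -> emit 'b', reset
Bit 3: prefix='1' (no match yet)
Bit 4: prefix='10' (no match yet)
Bit 5: prefix='100' -> emit 'b', reset
Bit 6: prefix='1' (no match yet)
Bit 7: prefix='10' (no match yet)
Bit 8: prefix='101' (no match yet)
Bit 9: prefix='1010' -> emit 'l', reset
Bit 10: prefix='1' (no match yet)
Bit 11: prefix='10' (no match yet)
Bit 12: prefix='101' (no match yet)
Bit 13: prefix='1010' -> emit 'l', reset
Bit 14: prefix='1' (no match yet)
Bit 15: prefix='10' (no match yet)
Bit 16: prefix='100' -> emit 'b', reset
Bit 17: prefix='1' (no match yet)
Bit 18: prefix='10' (no match yet)
Bit 19: prefix='101' (no match yet)
Bit 20: prefix='1011' -> emit 'n', reset

Answer: 0 3 6 10 14 17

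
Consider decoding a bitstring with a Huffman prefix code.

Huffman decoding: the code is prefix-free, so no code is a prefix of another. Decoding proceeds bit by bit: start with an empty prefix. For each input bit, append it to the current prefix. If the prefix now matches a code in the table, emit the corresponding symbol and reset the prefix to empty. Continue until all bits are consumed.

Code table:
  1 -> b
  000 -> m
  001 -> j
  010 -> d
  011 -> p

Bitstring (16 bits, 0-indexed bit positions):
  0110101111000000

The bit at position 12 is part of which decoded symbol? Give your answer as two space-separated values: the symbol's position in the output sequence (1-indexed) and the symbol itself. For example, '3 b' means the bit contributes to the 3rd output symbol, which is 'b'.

Answer: 7 m

Derivation:
Bit 0: prefix='0' (no match yet)
Bit 1: prefix='01' (no match yet)
Bit 2: prefix='011' -> emit 'p', reset
Bit 3: prefix='0' (no match yet)
Bit 4: prefix='01' (no match yet)
Bit 5: prefix='010' -> emit 'd', reset
Bit 6: prefix='1' -> emit 'b', reset
Bit 7: prefix='1' -> emit 'b', reset
Bit 8: prefix='1' -> emit 'b', reset
Bit 9: prefix='1' -> emit 'b', reset
Bit 10: prefix='0' (no match yet)
Bit 11: prefix='00' (no match yet)
Bit 12: prefix='000' -> emit 'm', reset
Bit 13: prefix='0' (no match yet)
Bit 14: prefix='00' (no match yet)
Bit 15: prefix='000' -> emit 'm', reset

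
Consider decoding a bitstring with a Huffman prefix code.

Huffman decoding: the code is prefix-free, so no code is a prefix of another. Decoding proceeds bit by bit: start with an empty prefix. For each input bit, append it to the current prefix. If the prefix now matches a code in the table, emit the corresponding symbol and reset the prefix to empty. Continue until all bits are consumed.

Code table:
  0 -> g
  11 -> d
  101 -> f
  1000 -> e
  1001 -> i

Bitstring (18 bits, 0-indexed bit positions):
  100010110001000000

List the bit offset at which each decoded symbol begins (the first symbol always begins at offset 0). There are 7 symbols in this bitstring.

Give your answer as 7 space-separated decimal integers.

Bit 0: prefix='1' (no match yet)
Bit 1: prefix='10' (no match yet)
Bit 2: prefix='100' (no match yet)
Bit 3: prefix='1000' -> emit 'e', reset
Bit 4: prefix='1' (no match yet)
Bit 5: prefix='10' (no match yet)
Bit 6: prefix='101' -> emit 'f', reset
Bit 7: prefix='1' (no match yet)
Bit 8: prefix='10' (no match yet)
Bit 9: prefix='100' (no match yet)
Bit 10: prefix='1000' -> emit 'e', reset
Bit 11: prefix='1' (no match yet)
Bit 12: prefix='10' (no match yet)
Bit 13: prefix='100' (no match yet)
Bit 14: prefix='1000' -> emit 'e', reset
Bit 15: prefix='0' -> emit 'g', reset
Bit 16: prefix='0' -> emit 'g', reset
Bit 17: prefix='0' -> emit 'g', reset

Answer: 0 4 7 11 15 16 17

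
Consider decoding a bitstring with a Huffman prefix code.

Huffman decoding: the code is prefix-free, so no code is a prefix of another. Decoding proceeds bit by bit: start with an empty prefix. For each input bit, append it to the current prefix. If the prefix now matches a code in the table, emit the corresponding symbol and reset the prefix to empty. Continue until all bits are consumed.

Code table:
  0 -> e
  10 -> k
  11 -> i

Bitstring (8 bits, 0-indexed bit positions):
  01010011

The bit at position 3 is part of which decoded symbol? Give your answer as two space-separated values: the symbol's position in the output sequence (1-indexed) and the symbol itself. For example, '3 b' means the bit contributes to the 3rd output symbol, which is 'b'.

Bit 0: prefix='0' -> emit 'e', reset
Bit 1: prefix='1' (no match yet)
Bit 2: prefix='10' -> emit 'k', reset
Bit 3: prefix='1' (no match yet)
Bit 4: prefix='10' -> emit 'k', reset
Bit 5: prefix='0' -> emit 'e', reset
Bit 6: prefix='1' (no match yet)
Bit 7: prefix='11' -> emit 'i', reset

Answer: 3 k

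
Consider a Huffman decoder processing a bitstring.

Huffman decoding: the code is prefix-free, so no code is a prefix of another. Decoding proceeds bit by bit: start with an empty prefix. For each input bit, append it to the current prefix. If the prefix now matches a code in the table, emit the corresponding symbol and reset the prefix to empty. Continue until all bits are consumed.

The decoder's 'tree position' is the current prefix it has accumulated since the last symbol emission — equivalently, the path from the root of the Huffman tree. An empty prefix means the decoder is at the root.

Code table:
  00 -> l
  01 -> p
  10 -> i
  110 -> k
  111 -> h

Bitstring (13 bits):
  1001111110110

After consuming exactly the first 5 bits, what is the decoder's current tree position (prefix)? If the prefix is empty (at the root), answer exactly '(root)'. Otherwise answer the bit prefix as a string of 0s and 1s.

Answer: 1

Derivation:
Bit 0: prefix='1' (no match yet)
Bit 1: prefix='10' -> emit 'i', reset
Bit 2: prefix='0' (no match yet)
Bit 3: prefix='01' -> emit 'p', reset
Bit 4: prefix='1' (no match yet)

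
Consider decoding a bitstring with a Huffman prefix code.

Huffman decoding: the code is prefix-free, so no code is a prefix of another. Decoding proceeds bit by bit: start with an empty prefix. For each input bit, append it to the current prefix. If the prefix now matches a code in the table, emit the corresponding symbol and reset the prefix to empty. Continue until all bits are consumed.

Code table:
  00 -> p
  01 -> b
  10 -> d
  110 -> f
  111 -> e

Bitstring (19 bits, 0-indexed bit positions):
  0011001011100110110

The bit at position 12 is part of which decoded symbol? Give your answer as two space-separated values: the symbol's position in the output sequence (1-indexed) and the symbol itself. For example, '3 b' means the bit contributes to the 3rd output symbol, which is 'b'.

Answer: 6 b

Derivation:
Bit 0: prefix='0' (no match yet)
Bit 1: prefix='00' -> emit 'p', reset
Bit 2: prefix='1' (no match yet)
Bit 3: prefix='11' (no match yet)
Bit 4: prefix='110' -> emit 'f', reset
Bit 5: prefix='0' (no match yet)
Bit 6: prefix='01' -> emit 'b', reset
Bit 7: prefix='0' (no match yet)
Bit 8: prefix='01' -> emit 'b', reset
Bit 9: prefix='1' (no match yet)
Bit 10: prefix='11' (no match yet)
Bit 11: prefix='110' -> emit 'f', reset
Bit 12: prefix='0' (no match yet)
Bit 13: prefix='01' -> emit 'b', reset
Bit 14: prefix='1' (no match yet)
Bit 15: prefix='10' -> emit 'd', reset
Bit 16: prefix='1' (no match yet)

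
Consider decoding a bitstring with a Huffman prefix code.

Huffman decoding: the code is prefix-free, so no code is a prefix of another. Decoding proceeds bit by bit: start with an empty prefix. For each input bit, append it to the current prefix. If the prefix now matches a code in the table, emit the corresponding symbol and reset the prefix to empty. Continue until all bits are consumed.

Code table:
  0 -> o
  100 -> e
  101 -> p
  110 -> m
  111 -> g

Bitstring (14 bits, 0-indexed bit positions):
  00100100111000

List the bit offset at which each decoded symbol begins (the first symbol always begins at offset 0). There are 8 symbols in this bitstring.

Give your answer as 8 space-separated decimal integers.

Bit 0: prefix='0' -> emit 'o', reset
Bit 1: prefix='0' -> emit 'o', reset
Bit 2: prefix='1' (no match yet)
Bit 3: prefix='10' (no match yet)
Bit 4: prefix='100' -> emit 'e', reset
Bit 5: prefix='1' (no match yet)
Bit 6: prefix='10' (no match yet)
Bit 7: prefix='100' -> emit 'e', reset
Bit 8: prefix='1' (no match yet)
Bit 9: prefix='11' (no match yet)
Bit 10: prefix='111' -> emit 'g', reset
Bit 11: prefix='0' -> emit 'o', reset
Bit 12: prefix='0' -> emit 'o', reset
Bit 13: prefix='0' -> emit 'o', reset

Answer: 0 1 2 5 8 11 12 13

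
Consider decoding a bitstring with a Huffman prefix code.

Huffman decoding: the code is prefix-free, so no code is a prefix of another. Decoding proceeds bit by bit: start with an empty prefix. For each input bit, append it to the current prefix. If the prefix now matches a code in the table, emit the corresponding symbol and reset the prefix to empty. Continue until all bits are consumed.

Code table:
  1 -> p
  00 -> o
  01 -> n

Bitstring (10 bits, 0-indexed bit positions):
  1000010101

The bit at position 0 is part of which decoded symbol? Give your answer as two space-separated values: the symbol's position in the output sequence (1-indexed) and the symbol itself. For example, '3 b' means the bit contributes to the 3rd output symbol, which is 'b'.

Bit 0: prefix='1' -> emit 'p', reset
Bit 1: prefix='0' (no match yet)
Bit 2: prefix='00' -> emit 'o', reset
Bit 3: prefix='0' (no match yet)
Bit 4: prefix='00' -> emit 'o', reset

Answer: 1 p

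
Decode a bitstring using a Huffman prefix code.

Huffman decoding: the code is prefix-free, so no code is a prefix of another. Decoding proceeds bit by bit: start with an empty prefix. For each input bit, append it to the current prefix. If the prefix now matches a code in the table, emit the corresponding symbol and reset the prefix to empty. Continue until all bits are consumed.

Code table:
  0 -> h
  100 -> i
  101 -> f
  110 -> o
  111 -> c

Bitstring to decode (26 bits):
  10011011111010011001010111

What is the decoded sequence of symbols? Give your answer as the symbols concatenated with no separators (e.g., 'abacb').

Answer: iocoiohfhc

Derivation:
Bit 0: prefix='1' (no match yet)
Bit 1: prefix='10' (no match yet)
Bit 2: prefix='100' -> emit 'i', reset
Bit 3: prefix='1' (no match yet)
Bit 4: prefix='11' (no match yet)
Bit 5: prefix='110' -> emit 'o', reset
Bit 6: prefix='1' (no match yet)
Bit 7: prefix='11' (no match yet)
Bit 8: prefix='111' -> emit 'c', reset
Bit 9: prefix='1' (no match yet)
Bit 10: prefix='11' (no match yet)
Bit 11: prefix='110' -> emit 'o', reset
Bit 12: prefix='1' (no match yet)
Bit 13: prefix='10' (no match yet)
Bit 14: prefix='100' -> emit 'i', reset
Bit 15: prefix='1' (no match yet)
Bit 16: prefix='11' (no match yet)
Bit 17: prefix='110' -> emit 'o', reset
Bit 18: prefix='0' -> emit 'h', reset
Bit 19: prefix='1' (no match yet)
Bit 20: prefix='10' (no match yet)
Bit 21: prefix='101' -> emit 'f', reset
Bit 22: prefix='0' -> emit 'h', reset
Bit 23: prefix='1' (no match yet)
Bit 24: prefix='11' (no match yet)
Bit 25: prefix='111' -> emit 'c', reset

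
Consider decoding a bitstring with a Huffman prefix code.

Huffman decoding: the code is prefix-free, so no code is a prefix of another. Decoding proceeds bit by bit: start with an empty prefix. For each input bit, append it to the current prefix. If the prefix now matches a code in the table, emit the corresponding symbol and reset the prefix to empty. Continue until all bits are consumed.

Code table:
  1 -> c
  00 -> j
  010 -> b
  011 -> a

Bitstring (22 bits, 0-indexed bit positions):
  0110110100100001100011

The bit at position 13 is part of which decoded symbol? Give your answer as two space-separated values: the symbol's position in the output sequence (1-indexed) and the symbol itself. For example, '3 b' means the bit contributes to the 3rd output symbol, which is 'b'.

Bit 0: prefix='0' (no match yet)
Bit 1: prefix='01' (no match yet)
Bit 2: prefix='011' -> emit 'a', reset
Bit 3: prefix='0' (no match yet)
Bit 4: prefix='01' (no match yet)
Bit 5: prefix='011' -> emit 'a', reset
Bit 6: prefix='0' (no match yet)
Bit 7: prefix='01' (no match yet)
Bit 8: prefix='010' -> emit 'b', reset
Bit 9: prefix='0' (no match yet)
Bit 10: prefix='01' (no match yet)
Bit 11: prefix='010' -> emit 'b', reset
Bit 12: prefix='0' (no match yet)
Bit 13: prefix='00' -> emit 'j', reset
Bit 14: prefix='0' (no match yet)
Bit 15: prefix='01' (no match yet)
Bit 16: prefix='011' -> emit 'a', reset
Bit 17: prefix='0' (no match yet)

Answer: 5 j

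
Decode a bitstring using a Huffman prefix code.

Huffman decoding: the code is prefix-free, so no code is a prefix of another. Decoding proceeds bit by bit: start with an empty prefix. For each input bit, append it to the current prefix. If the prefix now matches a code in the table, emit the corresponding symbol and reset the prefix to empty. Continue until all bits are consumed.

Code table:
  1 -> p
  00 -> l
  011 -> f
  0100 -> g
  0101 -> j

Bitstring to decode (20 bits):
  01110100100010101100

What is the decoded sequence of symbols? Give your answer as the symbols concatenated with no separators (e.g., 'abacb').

Bit 0: prefix='0' (no match yet)
Bit 1: prefix='01' (no match yet)
Bit 2: prefix='011' -> emit 'f', reset
Bit 3: prefix='1' -> emit 'p', reset
Bit 4: prefix='0' (no match yet)
Bit 5: prefix='01' (no match yet)
Bit 6: prefix='010' (no match yet)
Bit 7: prefix='0100' -> emit 'g', reset
Bit 8: prefix='1' -> emit 'p', reset
Bit 9: prefix='0' (no match yet)
Bit 10: prefix='00' -> emit 'l', reset
Bit 11: prefix='0' (no match yet)
Bit 12: prefix='01' (no match yet)
Bit 13: prefix='010' (no match yet)
Bit 14: prefix='0101' -> emit 'j', reset
Bit 15: prefix='0' (no match yet)
Bit 16: prefix='01' (no match yet)
Bit 17: prefix='011' -> emit 'f', reset
Bit 18: prefix='0' (no match yet)
Bit 19: prefix='00' -> emit 'l', reset

Answer: fpgpljfl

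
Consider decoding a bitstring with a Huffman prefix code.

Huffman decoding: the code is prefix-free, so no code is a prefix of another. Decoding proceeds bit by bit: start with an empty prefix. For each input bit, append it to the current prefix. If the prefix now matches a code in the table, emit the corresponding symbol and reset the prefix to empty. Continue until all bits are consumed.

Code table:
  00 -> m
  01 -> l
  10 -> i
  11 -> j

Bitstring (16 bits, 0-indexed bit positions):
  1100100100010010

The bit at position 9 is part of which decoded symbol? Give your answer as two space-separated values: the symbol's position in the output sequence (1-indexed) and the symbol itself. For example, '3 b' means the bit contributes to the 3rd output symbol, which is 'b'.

Bit 0: prefix='1' (no match yet)
Bit 1: prefix='11' -> emit 'j', reset
Bit 2: prefix='0' (no match yet)
Bit 3: prefix='00' -> emit 'm', reset
Bit 4: prefix='1' (no match yet)
Bit 5: prefix='10' -> emit 'i', reset
Bit 6: prefix='0' (no match yet)
Bit 7: prefix='01' -> emit 'l', reset
Bit 8: prefix='0' (no match yet)
Bit 9: prefix='00' -> emit 'm', reset
Bit 10: prefix='0' (no match yet)
Bit 11: prefix='01' -> emit 'l', reset
Bit 12: prefix='0' (no match yet)
Bit 13: prefix='00' -> emit 'm', reset

Answer: 5 m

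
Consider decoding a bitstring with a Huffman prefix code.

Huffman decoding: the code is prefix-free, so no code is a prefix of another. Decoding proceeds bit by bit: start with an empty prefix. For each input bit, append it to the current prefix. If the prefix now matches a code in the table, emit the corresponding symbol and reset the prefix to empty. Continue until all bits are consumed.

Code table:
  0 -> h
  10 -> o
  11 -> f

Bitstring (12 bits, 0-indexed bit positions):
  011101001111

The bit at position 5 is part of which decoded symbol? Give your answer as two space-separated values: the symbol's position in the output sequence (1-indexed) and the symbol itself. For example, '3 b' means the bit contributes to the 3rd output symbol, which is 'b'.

Bit 0: prefix='0' -> emit 'h', reset
Bit 1: prefix='1' (no match yet)
Bit 2: prefix='11' -> emit 'f', reset
Bit 3: prefix='1' (no match yet)
Bit 4: prefix='10' -> emit 'o', reset
Bit 5: prefix='1' (no match yet)
Bit 6: prefix='10' -> emit 'o', reset
Bit 7: prefix='0' -> emit 'h', reset
Bit 8: prefix='1' (no match yet)
Bit 9: prefix='11' -> emit 'f', reset

Answer: 4 o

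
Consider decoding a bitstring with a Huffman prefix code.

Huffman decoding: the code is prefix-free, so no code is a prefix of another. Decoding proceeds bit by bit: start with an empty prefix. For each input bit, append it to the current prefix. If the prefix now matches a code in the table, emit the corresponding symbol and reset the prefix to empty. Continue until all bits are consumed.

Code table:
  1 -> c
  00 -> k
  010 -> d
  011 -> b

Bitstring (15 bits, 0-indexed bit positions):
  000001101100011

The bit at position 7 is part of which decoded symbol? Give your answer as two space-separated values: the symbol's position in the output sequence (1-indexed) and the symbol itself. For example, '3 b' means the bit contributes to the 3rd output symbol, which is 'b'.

Answer: 4 b

Derivation:
Bit 0: prefix='0' (no match yet)
Bit 1: prefix='00' -> emit 'k', reset
Bit 2: prefix='0' (no match yet)
Bit 3: prefix='00' -> emit 'k', reset
Bit 4: prefix='0' (no match yet)
Bit 5: prefix='01' (no match yet)
Bit 6: prefix='011' -> emit 'b', reset
Bit 7: prefix='0' (no match yet)
Bit 8: prefix='01' (no match yet)
Bit 9: prefix='011' -> emit 'b', reset
Bit 10: prefix='0' (no match yet)
Bit 11: prefix='00' -> emit 'k', reset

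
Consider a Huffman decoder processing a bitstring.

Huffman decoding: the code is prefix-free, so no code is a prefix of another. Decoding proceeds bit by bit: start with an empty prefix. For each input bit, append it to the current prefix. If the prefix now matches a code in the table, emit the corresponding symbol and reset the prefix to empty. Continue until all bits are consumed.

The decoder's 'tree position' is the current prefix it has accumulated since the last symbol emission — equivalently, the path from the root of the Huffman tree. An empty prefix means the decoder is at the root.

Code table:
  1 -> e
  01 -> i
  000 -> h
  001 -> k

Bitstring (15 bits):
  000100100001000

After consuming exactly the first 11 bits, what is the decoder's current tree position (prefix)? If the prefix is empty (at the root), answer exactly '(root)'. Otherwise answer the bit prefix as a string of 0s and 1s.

Answer: 0

Derivation:
Bit 0: prefix='0' (no match yet)
Bit 1: prefix='00' (no match yet)
Bit 2: prefix='000' -> emit 'h', reset
Bit 3: prefix='1' -> emit 'e', reset
Bit 4: prefix='0' (no match yet)
Bit 5: prefix='00' (no match yet)
Bit 6: prefix='001' -> emit 'k', reset
Bit 7: prefix='0' (no match yet)
Bit 8: prefix='00' (no match yet)
Bit 9: prefix='000' -> emit 'h', reset
Bit 10: prefix='0' (no match yet)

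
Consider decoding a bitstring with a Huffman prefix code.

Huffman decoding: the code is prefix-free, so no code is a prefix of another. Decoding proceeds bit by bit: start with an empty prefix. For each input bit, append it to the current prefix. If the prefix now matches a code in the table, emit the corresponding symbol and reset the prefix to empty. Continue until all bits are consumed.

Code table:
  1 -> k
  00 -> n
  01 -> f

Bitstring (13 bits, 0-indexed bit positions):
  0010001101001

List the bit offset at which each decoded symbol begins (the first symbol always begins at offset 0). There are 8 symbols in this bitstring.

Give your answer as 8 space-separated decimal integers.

Bit 0: prefix='0' (no match yet)
Bit 1: prefix='00' -> emit 'n', reset
Bit 2: prefix='1' -> emit 'k', reset
Bit 3: prefix='0' (no match yet)
Bit 4: prefix='00' -> emit 'n', reset
Bit 5: prefix='0' (no match yet)
Bit 6: prefix='01' -> emit 'f', reset
Bit 7: prefix='1' -> emit 'k', reset
Bit 8: prefix='0' (no match yet)
Bit 9: prefix='01' -> emit 'f', reset
Bit 10: prefix='0' (no match yet)
Bit 11: prefix='00' -> emit 'n', reset
Bit 12: prefix='1' -> emit 'k', reset

Answer: 0 2 3 5 7 8 10 12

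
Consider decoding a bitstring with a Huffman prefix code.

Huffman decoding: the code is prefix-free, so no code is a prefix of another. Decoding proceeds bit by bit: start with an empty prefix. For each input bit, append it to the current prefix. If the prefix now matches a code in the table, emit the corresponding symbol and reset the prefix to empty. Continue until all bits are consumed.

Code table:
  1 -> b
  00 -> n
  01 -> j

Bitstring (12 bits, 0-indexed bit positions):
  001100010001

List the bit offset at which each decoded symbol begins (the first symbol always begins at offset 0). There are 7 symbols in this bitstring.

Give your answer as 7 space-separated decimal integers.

Answer: 0 2 3 4 6 8 10

Derivation:
Bit 0: prefix='0' (no match yet)
Bit 1: prefix='00' -> emit 'n', reset
Bit 2: prefix='1' -> emit 'b', reset
Bit 3: prefix='1' -> emit 'b', reset
Bit 4: prefix='0' (no match yet)
Bit 5: prefix='00' -> emit 'n', reset
Bit 6: prefix='0' (no match yet)
Bit 7: prefix='01' -> emit 'j', reset
Bit 8: prefix='0' (no match yet)
Bit 9: prefix='00' -> emit 'n', reset
Bit 10: prefix='0' (no match yet)
Bit 11: prefix='01' -> emit 'j', reset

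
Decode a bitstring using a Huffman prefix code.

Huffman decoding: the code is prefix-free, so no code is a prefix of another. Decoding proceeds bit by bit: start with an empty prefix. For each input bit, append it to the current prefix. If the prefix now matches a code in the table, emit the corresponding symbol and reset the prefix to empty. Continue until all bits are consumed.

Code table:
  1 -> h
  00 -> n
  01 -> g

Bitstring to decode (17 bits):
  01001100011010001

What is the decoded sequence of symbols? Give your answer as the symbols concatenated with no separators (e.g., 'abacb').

Bit 0: prefix='0' (no match yet)
Bit 1: prefix='01' -> emit 'g', reset
Bit 2: prefix='0' (no match yet)
Bit 3: prefix='00' -> emit 'n', reset
Bit 4: prefix='1' -> emit 'h', reset
Bit 5: prefix='1' -> emit 'h', reset
Bit 6: prefix='0' (no match yet)
Bit 7: prefix='00' -> emit 'n', reset
Bit 8: prefix='0' (no match yet)
Bit 9: prefix='01' -> emit 'g', reset
Bit 10: prefix='1' -> emit 'h', reset
Bit 11: prefix='0' (no match yet)
Bit 12: prefix='01' -> emit 'g', reset
Bit 13: prefix='0' (no match yet)
Bit 14: prefix='00' -> emit 'n', reset
Bit 15: prefix='0' (no match yet)
Bit 16: prefix='01' -> emit 'g', reset

Answer: gnhhnghgng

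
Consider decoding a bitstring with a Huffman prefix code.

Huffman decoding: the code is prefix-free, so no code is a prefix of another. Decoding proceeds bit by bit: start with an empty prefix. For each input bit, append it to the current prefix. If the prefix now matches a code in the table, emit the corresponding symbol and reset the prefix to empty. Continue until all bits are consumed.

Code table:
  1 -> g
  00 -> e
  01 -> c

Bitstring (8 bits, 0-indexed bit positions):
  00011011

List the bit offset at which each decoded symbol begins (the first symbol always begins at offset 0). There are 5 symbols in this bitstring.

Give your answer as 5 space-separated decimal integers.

Bit 0: prefix='0' (no match yet)
Bit 1: prefix='00' -> emit 'e', reset
Bit 2: prefix='0' (no match yet)
Bit 3: prefix='01' -> emit 'c', reset
Bit 4: prefix='1' -> emit 'g', reset
Bit 5: prefix='0' (no match yet)
Bit 6: prefix='01' -> emit 'c', reset
Bit 7: prefix='1' -> emit 'g', reset

Answer: 0 2 4 5 7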